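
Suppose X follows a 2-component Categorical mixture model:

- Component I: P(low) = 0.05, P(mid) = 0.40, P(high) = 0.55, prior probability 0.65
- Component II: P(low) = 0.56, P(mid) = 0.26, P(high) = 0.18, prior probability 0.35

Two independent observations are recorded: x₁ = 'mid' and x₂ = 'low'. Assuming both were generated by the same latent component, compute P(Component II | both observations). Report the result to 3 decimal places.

0.797

By Bayes' theorem, P(k | x) = w_k f_k(x) / Σ_j w_j f_j(x).
Since both observations come from the same component, the likelihood for component k is f_k(x₁)·f_k(x₂).
  f_I = [P(mid | comp) = 0.40] × [0.05] = 0.02
  f_II = [P(mid | comp) = 0.26] × [0.56] = 0.1456
Prior × likelihood for each component:
  w_I·f_I = 0.65 × 0.02 = 0.013
  w_II·f_II = 0.35 × 0.1456 = 0.05096
Sum: 0.013 + 0.05096 = 0.06396
Responsibility of Component II: 0.05096 / 0.06396 ≈ 0.797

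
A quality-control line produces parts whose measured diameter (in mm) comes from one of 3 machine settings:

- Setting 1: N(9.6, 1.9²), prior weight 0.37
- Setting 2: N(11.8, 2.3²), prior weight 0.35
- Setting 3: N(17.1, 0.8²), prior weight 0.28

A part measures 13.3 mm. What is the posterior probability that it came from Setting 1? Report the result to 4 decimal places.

0.1920

P(component k | x) = π_k·f_k(x) / marginal(x), where marginal(x) = Σ_j π_j·f_j(x).
Evaluate each component's likelihood at the observed value:
  f_1 = 0.0315269
  f_2 = 0.140224
  f_3 = 6.28688e-06
Unnormalised posteriors:
  π_1·f_1 = 0.37 × 0.0315269 = 0.011665
  π_2·f_2 = 0.35 × 0.140224 = 0.0490785
  π_3·f_3 = 0.28 × 6.28688e-06 = 1.76033e-06
Sum: 0.011665 + 0.0490785 + 1.76033e-06 = 0.0607452
Responsibility of Setting 1: 0.011665 / 0.0607452 ≈ 0.1920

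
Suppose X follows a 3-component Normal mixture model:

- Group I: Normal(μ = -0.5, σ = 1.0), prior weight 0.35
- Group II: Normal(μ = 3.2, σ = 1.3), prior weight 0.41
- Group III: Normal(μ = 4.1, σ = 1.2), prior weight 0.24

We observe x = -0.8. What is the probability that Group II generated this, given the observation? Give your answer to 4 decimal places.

By Bayes' theorem, P(k | x) = P(Z=k) f_k(x) / Σ_j P(Z=j) f_j(x).
Component likelihoods at x = -0.8:
  L_I = 0.381388
  L_II = 0.00269858
  L_III = 7.96343e-05
Multiply by the mixture weights:
  P(Z=I)·L_I = 0.35 × 0.381388 = 0.133486
  P(Z=II)·L_II = 0.41 × 0.00269858 = 0.00110642
  P(Z=III)·L_III = 0.24 × 7.96343e-05 = 1.91122e-05
Sum: 0.133486 + 0.00110642 + 1.91122e-05 = 0.134611
P(Group II | the observation) = 0.00110642 / 0.134611 ≈ 0.0082

0.0082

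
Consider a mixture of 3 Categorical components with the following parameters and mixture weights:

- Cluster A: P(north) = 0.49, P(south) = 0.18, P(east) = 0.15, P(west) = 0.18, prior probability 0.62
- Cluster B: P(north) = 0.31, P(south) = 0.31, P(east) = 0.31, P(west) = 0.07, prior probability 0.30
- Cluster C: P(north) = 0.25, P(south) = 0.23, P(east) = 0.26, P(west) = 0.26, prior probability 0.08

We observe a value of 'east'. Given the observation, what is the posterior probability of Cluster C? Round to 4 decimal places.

0.1006

The responsibility of component k is π_k f_k(x) divided by Σ_j π_j f_j(x).
Component likelihoods at x = 'east':
  f_A = P(east | comp) = 0.15
  f_B = P(east | comp) = 0.31
  f_C = P(east | comp) = 0.26
Weight by the priors:
  π_A·f_A = 0.62 × 0.15 = 0.093
  π_B·f_B = 0.30 × 0.31 = 0.093
  π_C·f_C = 0.08 × 0.26 = 0.0208
Marginal: 0.093 + 0.093 + 0.0208 = 0.2068
Responsibility of Cluster C: 0.0208 / 0.2068 ≈ 0.1006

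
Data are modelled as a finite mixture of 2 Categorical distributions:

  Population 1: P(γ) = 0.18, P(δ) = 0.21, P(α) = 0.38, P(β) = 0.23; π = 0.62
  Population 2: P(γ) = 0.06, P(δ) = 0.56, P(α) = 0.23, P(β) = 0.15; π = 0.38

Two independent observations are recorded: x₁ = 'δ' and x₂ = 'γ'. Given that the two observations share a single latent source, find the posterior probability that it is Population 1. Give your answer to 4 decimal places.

0.6473

P(component k | x) = w_k·f_k(x) / marginal(x), where marginal(x) = Σ_j w_j·f_j(x).
Since both observations come from the same component, the likelihood for component k is f_k(x₁)·f_k(x₂).
  p_1 = [P(δ | comp) = 0.21] × [0.18] = 0.0378
  p_2 = [P(δ | comp) = 0.56] × [0.06] = 0.0336
Multiply by the mixture weights:
  w_1·p_1 = 0.62 × 0.0378 = 0.023436
  w_2·p_2 = 0.38 × 0.0336 = 0.012768
Denominator: 0.023436 + 0.012768 = 0.036204
Responsibility of Population 1: 0.023436 / 0.036204 ≈ 0.6473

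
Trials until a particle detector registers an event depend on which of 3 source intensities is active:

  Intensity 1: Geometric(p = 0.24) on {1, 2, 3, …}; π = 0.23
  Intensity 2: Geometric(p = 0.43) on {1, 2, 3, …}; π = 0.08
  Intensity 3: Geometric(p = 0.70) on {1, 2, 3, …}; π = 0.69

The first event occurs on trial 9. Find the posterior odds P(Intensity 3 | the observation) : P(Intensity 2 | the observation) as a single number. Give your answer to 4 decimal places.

0.0827

Only the two components matter; the odds are (π_i f_i(x)) / (π_j f_j(x)).
Geometric probabilities:
  p_1 = 0.0267128
  p_2 = 0.00479145
  p_3 = 4.5927e-05
Odds = (0.69/0.08) × (4.5927e-05/0.00479145) = 8.625 × 0.00958519 ≈ 0.0827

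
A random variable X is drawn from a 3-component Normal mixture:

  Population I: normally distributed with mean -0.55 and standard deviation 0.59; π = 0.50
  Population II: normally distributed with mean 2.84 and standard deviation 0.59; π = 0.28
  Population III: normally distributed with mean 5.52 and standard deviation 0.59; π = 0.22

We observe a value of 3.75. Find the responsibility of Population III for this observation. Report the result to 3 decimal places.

P(component k | x) = π_k·f_k(x) / marginal(x), where marginal(x) = Σ_j π_j·f_j(x).
Component likelihoods at x = 3.75:
  p_I = (1/(0.59·√(2π)))·exp(−(3.75−-0.55)²/(2·0.59²)) = 0.676173·exp(-26.55846) = 1.97636e-12
  p_II = (1/(0.59·√(2π)))·exp(−(3.75−2.84)²/(2·0.59²)) = 0.676173·exp(-1.18946) = 0.205818
  p_III = (1/(0.59·√(2π)))·exp(−(3.75−5.52)²/(2·0.59²)) = 0.676173·exp(-4.50000) = 0.00751161
Unnormalised posteriors:
  π_I·p_I = 0.50 × 1.97636e-12 = 9.88178e-13
  π_II·p_II = 0.28 × 0.205818 = 0.057629
  π_III·p_III = 0.22 × 0.00751161 = 0.00165255
Denominator: 9.88178e-13 + 0.057629 + 0.00165255 = 0.0592816
P(Population III | data) = 0.00165255 / 0.0592816 ≈ 0.028

0.028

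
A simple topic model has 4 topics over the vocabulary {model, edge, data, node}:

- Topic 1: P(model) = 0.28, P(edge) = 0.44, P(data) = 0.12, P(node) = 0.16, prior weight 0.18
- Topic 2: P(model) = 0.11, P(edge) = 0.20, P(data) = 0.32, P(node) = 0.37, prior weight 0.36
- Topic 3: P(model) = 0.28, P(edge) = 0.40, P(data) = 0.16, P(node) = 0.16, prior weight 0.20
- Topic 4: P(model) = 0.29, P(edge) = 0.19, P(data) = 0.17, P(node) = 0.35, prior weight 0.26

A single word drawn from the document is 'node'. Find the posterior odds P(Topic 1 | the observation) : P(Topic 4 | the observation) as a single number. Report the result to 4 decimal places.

Since P(k|x) ∝ w_k f_k(x), the posterior odds are w_i f_i(x) / (w_j f_j(x)).
Evaluate each component's likelihood at the observed value:
  p_1 = P(node | comp) = 0.16
  p_2 = P(node | comp) = 0.37
  p_3 = P(node | comp) = 0.16
  p_4 = P(node | comp) = 0.35
0.0288 / 0.091 ≈ 0.3165

0.3165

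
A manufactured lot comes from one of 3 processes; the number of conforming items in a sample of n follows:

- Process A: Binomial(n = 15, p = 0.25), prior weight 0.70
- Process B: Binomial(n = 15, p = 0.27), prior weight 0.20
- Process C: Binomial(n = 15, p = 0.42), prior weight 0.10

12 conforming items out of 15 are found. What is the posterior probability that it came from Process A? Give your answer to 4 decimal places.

The responsibility of component k is π_k f_k(x) divided by Σ_j π_j f_j(x).
Component likelihoods at x = 12 conforming items out of 15:
  L_A = 1.14413e-05
  L_B = 2.65672e-05
  L_C = 0.00267477
Prior × likelihood for each component:
  π_A·L_A = 0.70 × 1.14413e-05 = 8.00891e-06
  π_B·L_B = 0.20 × 2.65672e-05 = 5.31343e-06
  π_C·L_C = 0.10 × 0.00267477 = 0.000267477
Evidence: 8.00891e-06 + 5.31343e-06 + 0.000267477 = 0.0002808
Responsibility of Process A: 8.00891e-06 / 0.0002808 ≈ 0.0285

0.0285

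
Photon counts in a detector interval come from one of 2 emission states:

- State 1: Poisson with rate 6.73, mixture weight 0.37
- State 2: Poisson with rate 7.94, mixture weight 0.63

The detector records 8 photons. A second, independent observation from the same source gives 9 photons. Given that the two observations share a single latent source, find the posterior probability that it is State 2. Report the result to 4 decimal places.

Posterior ∝ prior × likelihood, so P(k | x) ∝ π_k f_k(x); normalise over all components.
Since both observations come from the same component, the likelihood for component k is f_k(x₁)·f_k(x₂).
  p_1 = [e^(−6.73)·6.73^8/8! = 0.12468] × [0.0932332] = 0.0116244
  p_2 = [e^(−7.94)·7.94^8/8! = 0.139555] × [0.123118] = 0.0171818
Unnormalised posteriors:
  π_1·p_1 = 0.37 × 0.0116244 = 0.00430101
  π_2·p_2 = 0.63 × 0.0171818 = 0.0108245
Normaliser: 0.00430101 + 0.0108245 = 0.0151255
So the posterior for State 2 is 0.0108245 / 0.0151255 ≈ 0.7156.

0.7156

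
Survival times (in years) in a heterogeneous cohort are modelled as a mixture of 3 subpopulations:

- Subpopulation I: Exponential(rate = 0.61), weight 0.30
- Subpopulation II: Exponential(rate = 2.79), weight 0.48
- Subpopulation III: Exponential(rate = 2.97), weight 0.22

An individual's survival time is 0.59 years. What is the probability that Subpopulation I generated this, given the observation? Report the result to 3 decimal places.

0.256

The responsibility of component k is π_k f_k(x) divided by Σ_j π_j f_j(x).
Exponential densities:
  L_I = 0.61·e^(−0.61·0.59) = 0.61·e^(−0.3599) = 0.425625
  L_II = 2.79·e^(−2.79·0.59) = 2.79·e^(−1.6461) = 0.537913
  L_III = 2.97·e^(−2.97·0.59) = 2.97·e^(−1.7523) = 0.514923
Unnormalised posteriors:
  π_I·L_I = 0.30 × 0.425625 = 0.127688
  π_II·L_II = 0.48 × 0.537913 = 0.258198
  π_III·L_III = 0.22 × 0.514923 = 0.113283
Sum: 0.127688 + 0.258198 + 0.113283 = 0.499169
So the posterior for Subpopulation I is 0.127688 / 0.499169 ≈ 0.256.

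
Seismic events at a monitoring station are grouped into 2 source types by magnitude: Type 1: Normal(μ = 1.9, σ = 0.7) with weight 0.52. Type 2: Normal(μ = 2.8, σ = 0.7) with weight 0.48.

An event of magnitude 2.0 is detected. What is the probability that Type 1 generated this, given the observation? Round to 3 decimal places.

0.673

Posterior ∝ prior × likelihood, so P(k | x) ∝ π_k f_k(x); normalise over all components.
Component likelihoods at x = 2.0:
  f_1 = (1/(0.7·√(2π)))·exp(−(2.0−1.9)²/(2·0.7²)) = 0.569918·exp(-0.01020) = 0.564132
  f_2 = (1/(0.7·√(2π)))·exp(−(2.0−2.8)²/(2·0.7²)) = 0.569918·exp(-0.65306) = 0.296614
Prior × likelihood for each component:
  π_1·f_1 = 0.52 × 0.564132 = 0.293348
  π_2·f_2 = 0.48 × 0.296614 = 0.142375
Sum: 0.293348 + 0.142375 = 0.435723
So the posterior for Type 1 is 0.293348 / 0.435723 ≈ 0.673.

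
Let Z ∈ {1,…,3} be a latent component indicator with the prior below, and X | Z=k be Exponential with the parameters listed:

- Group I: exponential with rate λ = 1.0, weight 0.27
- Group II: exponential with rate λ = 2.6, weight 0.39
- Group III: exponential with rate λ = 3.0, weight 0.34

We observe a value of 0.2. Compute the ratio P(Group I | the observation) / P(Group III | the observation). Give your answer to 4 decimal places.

Only the two components matter; the odds are (P(Z=i) f_i(x)) / (P(Z=j) f_j(x)).
Exponential densities:
  p_I = 0.818731
  p_II = 1.54575
  p_III = 1.64643
Posterior odds = (P(Z=I)·p_I) / (P(Z=III)·p_III) = (0.27·0.818731) / (0.34·1.64643) = 0.221057 / 0.559788 ≈ 0.3949

0.3949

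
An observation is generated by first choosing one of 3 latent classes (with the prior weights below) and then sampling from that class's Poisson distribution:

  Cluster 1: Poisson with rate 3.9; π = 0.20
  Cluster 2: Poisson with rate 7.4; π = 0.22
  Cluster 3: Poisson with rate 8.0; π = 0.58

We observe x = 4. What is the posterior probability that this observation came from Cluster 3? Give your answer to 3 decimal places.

0.373

P(component k | x) = w_k·f_k(x) / marginal(x), where marginal(x) = Σ_j w_j·f_j(x).
Evaluate each component's likelihood at the observed value:
  f_1 = 0.195119
  f_2 = 0.0763724
  f_3 = 0.0572523
Multiply by the mixture weights:
  w_1·f_1 = 0.20 × 0.195119 = 0.0390237
  w_2·f_2 = 0.22 × 0.0763724 = 0.0168019
  w_3·f_3 = 0.58 × 0.0572523 = 0.0332063
Normaliser: 0.0390237 + 0.0168019 + 0.0332063 = 0.089032
So the posterior for Cluster 3 is 0.0332063 / 0.089032 ≈ 0.373.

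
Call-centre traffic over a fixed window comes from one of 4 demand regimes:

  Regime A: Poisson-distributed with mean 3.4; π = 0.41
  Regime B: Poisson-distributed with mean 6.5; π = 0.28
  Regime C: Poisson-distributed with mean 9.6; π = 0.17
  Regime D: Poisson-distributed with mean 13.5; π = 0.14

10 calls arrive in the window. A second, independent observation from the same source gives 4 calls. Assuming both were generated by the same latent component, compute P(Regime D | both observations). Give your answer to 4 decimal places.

0.0083

P(component k | x) = π_k·f_k(x) / marginal(x), where marginal(x) = Σ_j π_j·f_j(x).
Since both observations come from the same component, the likelihood for component k is f_k(x₁)·f_k(x₂).
  f_A = [e^(−3.4)·3.4^10/10! = 0.00189856] × [0.185825] = 0.0003528
  f_B = [e^(−6.5)·6.5^10/10! = 0.0557772] × [0.111822] = 0.00623713
  f_C = [e^(−9.6)·9.6^10/10! = 0.124086] × [0.0239688] = 0.00297419
  f_D = [e^(−13.5)·13.5^10/10! = 0.0759625] × [0.00189735] = 0.000144128
Weight by the priors:
  π_A·f_A = 0.41 × 0.0003528 = 0.000144648
  π_B·f_B = 0.28 × 0.00623713 = 0.0017464
  π_C·f_C = 0.17 × 0.00297419 = 0.000505613
  π_D·f_D = 0.14 × 0.000144128 = 2.01779e-05
Evidence: 0.000144648 + 0.0017464 + 0.000505613 + 2.01779e-05 = 0.00241683
So the posterior for Regime D is 2.01779e-05 / 0.00241683 ≈ 0.0083.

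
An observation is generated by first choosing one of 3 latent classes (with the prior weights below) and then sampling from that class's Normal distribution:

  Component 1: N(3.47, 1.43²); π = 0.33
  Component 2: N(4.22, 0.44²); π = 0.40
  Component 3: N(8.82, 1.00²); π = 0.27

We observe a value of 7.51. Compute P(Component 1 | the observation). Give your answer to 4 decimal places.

0.0359

Posterior ∝ prior × likelihood, so P(k | x) ∝ w_k f_k(x); normalise over all components.
Normal densities:
  f_1 = (1/(1.43·√(2π)))·exp(−(7.51−3.47)²/(2·1.43²)) = 0.278981·exp(-3.99081) = 0.0051569
  f_2 = (1/(0.44·√(2π)))·exp(−(7.51−4.22)²/(2·0.44²)) = 0.906687·exp(-27.95480) = 6.55904e-13
  f_3 = (1/(1.00·√(2π)))·exp(−(7.51−8.82)²/(2·1.00²)) = 0.398942·exp(-0.85805) = 0.169147
Prior × likelihood for each component:
  w_1·f_1 = 0.33 × 0.0051569 = 0.00170178
  w_2·f_2 = 0.40 × 6.55904e-13 = 2.62362e-13
  w_3·f_3 = 0.27 × 0.169147 = 0.0456696
Evidence: 0.00170178 + 2.62362e-13 + 0.0456696 = 0.0473714
Responsibility of Component 1: 0.00170178 / 0.0473714 ≈ 0.0359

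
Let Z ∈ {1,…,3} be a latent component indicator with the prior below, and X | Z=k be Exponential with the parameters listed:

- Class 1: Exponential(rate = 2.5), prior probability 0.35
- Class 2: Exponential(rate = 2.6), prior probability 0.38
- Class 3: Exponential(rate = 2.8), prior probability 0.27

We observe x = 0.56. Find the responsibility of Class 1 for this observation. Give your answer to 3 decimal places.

0.357

By Bayes' theorem, P(k | x) = π_k f_k(x) / Σ_j π_j f_j(x).
Evaluate each component's likelihood at the observed value:
  p_1 = 2.5·e^(−2.5·0.56) = 2.5·e^(−1.4000) = 0.616492
  p_2 = 2.6·e^(−2.6·0.56) = 2.6·e^(−1.4560) = 0.606234
  p_3 = 2.8·e^(−2.8·0.56) = 2.8·e^(−1.5680) = 0.583693
Prior × likelihood for each component:
  π_1·p_1 = 0.35 × 0.616492 = 0.215772
  π_2·p_2 = 0.38 × 0.606234 = 0.230369
  π_3·p_3 = 0.27 × 0.583693 = 0.157597
Denominator: 0.215772 + 0.230369 + 0.157597 = 0.603738
P(Class 1 | x) ≈ 0.357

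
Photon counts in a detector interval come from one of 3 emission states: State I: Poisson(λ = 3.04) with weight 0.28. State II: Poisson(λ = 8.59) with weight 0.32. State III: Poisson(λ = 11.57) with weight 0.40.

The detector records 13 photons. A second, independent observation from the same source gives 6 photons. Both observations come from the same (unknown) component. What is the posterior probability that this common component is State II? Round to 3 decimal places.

P(component k | x) = P(Z=k)·f_k(x) / marginal(x), where marginal(x) = Σ_j P(Z=j)·f_j(x).
Since both observations come from the same component, the likelihood for component k is f_k(x₁)·f_k(x₂).
  p_I = [e^(−3.04)·3.04^13/13! = 1.45486e-05] × [0.0524389] = 7.62913e-07
  p_II = [e^(−8.59)·8.59^13/13! = 0.0414039] × [0.103762] = 0.00429614
  p_III = [e^(−11.57)·11.57^13/13! = 0.100987] × [0.0314688] = 0.00317795
Weight by the priors:
  P(Z=I)·p_I = 0.28 × 7.62913e-07 = 2.13616e-07
  P(Z=II)·p_II = 0.32 × 0.00429614 = 0.00137476
  P(Z=III)·p_III = 0.40 × 0.00317795 = 0.00127118
Sum: 2.13616e-07 + 0.00137476 + 0.00127118 = 0.00264616
P(State II | x) = 0.00137476 / 0.00264616 ≈ 0.520

0.520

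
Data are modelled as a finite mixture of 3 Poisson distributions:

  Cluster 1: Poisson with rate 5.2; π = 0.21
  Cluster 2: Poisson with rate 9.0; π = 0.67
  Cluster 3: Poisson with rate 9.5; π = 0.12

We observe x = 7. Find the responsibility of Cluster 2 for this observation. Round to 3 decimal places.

Posterior ∝ prior × likelihood, so P(k | x) ∝ π_k f_k(x); normalise over all components.
Poisson probabilities:
  f_1 = e^(−5.2)·5.2^7/7! = 0.112528
  f_2 = e^(−9.0)·9.0^7/7! = 0.117116
  f_3 = e^(−9.5)·9.5^7/7! = 0.103714
Unnormalised posteriors:
  π_1·f_1 = 0.21 × 0.112528 = 0.0236309
  π_2·f_2 = 0.67 × 0.117116 = 0.0784678
  π_3·f_3 = 0.12 × 0.103714 = 0.0124457
Marginal: 0.0236309 + 0.0784678 + 0.0124457 = 0.114544
P(Cluster 2 | the observation) ≈ 0.685

0.685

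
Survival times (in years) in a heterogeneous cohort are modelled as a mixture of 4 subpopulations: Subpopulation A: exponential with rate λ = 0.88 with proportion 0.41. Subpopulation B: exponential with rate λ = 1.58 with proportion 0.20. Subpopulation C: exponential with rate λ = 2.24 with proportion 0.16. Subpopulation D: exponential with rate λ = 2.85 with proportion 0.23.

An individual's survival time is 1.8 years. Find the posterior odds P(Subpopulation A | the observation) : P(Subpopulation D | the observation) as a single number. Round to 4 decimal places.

Posterior odds = (π_i f_i(x)) / (π_j f_j(x)); the normalising sum cancels.
Evaluate each component's likelihood at the observed value:
  p_A = 0.180535
  p_B = 0.091944
  p_C = 0.0397349
  p_D = 0.0168622
0.0740191 / 0.00387831 ≈ 19.0854

19.0854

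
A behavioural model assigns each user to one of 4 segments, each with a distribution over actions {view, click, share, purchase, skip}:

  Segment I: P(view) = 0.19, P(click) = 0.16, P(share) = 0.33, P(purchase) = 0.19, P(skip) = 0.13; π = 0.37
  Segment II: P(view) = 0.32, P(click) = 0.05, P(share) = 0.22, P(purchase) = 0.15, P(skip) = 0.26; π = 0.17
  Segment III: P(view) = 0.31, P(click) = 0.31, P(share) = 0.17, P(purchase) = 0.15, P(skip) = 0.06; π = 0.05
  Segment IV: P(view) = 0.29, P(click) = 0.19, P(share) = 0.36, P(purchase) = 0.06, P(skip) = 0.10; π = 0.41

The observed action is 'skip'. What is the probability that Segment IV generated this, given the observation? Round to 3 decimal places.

0.301

P(component k | x) = π_k·f_k(x) / marginal(x), where marginal(x) = Σ_j π_j·f_j(x).
Component likelihoods at x = 'skip':
  p_I = 0.13
  p_II = 0.26
  p_III = 0.06
  p_IV = 0.1
Unnormalised posteriors:
  π_I·p_I = 0.37 × 0.13 = 0.0481
  π_II·p_II = 0.17 × 0.26 = 0.0442
  π_III·p_III = 0.05 × 0.06 = 0.003
  π_IV·p_IV = 0.41 × 0.1 = 0.041
Marginal: 0.0481 + 0.0442 + 0.003 + 0.041 = 0.1363
So the posterior for Segment IV is 0.041 / 0.1363 ≈ 0.301.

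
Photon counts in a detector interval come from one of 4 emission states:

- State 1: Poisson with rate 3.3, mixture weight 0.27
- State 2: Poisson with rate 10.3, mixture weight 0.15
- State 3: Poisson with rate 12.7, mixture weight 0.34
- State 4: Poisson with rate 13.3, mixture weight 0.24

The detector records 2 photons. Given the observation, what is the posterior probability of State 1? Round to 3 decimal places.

0.993

P(component k | x) = π_k·f_k(x) / marginal(x), where marginal(x) = Σ_j π_j·f_j(x).
Poisson probabilities:
  p_1 = e^(−3.3)·3.3^2/2! = 0.200829
  p_2 = e^(−10.3)·10.3^2/2! = 0.00178407
  p_3 = e^(−12.7)·12.7^2/2! = 0.000246058
  p_4 = e^(−13.3)·13.3^2/2! = 0.000148101
Prior × likelihood for each component:
  π_1·p_1 = 0.27 × 0.200829 = 0.0542238
  π_2·p_2 = 0.15 × 0.00178407 = 0.00026761
  π_3·p_3 = 0.34 × 0.000246058 = 8.36597e-05
  π_4·p_4 = 0.24 × 0.000148101 = 3.55441e-05
Marginal: 0.0542238 + 0.00026761 + 8.36597e-05 + 3.55441e-05 = 0.0546106
P(State 1 | the observation) = 0.0542238 / 0.0546106 ≈ 0.993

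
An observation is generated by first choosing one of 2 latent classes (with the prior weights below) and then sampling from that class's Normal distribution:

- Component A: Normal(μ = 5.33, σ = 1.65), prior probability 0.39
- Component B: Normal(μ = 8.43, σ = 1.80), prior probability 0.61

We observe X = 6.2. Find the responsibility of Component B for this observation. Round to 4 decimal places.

Apply Bayes' rule: the posterior for each component is proportional to its prior times its likelihood at x.
Evaluate each component's likelihood at the observed value:
  L_A = 0.210405
  L_B = 0.102885
Prior × likelihood for each component:
  P(Z=A)·L_A = 0.39 × 0.210405 = 0.0820579
  P(Z=B)·L_B = 0.61 × 0.102885 = 0.0627596
Evidence: 0.0820579 + 0.0627596 = 0.144817
P(Component B | data) = 0.0627596 / 0.144817 ≈ 0.4334

0.4334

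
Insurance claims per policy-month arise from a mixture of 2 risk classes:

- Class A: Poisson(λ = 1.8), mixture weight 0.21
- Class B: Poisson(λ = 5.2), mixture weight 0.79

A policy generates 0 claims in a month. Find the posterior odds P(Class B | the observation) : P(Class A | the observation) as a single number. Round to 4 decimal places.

0.1255

Since P(k|x) ∝ π_k f_k(x), the posterior odds are π_i f_i(x) / (π_j f_j(x)).
Evaluate each component's likelihood at the observed value:
  p_A = e^(−1.8)·1.8^0/0! = 0.165299
  p_B = e^(−5.2)·5.2^0/0! = 0.00551656
Posterior odds = (π_B·p_B) / (π_A·p_A) = (0.79·0.00551656) / (0.21·0.165299) = 0.00435809 / 0.0347128 ≈ 0.1255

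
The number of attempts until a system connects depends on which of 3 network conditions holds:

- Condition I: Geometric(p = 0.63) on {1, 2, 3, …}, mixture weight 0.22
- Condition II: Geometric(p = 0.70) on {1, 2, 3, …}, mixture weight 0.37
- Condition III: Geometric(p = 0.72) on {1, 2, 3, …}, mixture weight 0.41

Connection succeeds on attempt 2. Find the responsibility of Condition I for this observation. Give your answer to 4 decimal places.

Posterior ∝ prior × likelihood, so P(k | x) ∝ w_k f_k(x); normalise over all components.
Geometric probabilities:
  L_I = 0.63·(1−0.63)^1 = 0.63·0.37 = 0.2331
  L_II = 0.70·(1−0.70)^1 = 0.70·0.3 = 0.21
  L_III = 0.72·(1−0.72)^1 = 0.72·0.28 = 0.2016
Prior × likelihood for each component:
  w_I·L_I = 0.22 × 0.2331 = 0.051282
  w_II·L_II = 0.37 × 0.21 = 0.0777
  w_III·L_III = 0.41 × 0.2016 = 0.082656
Marginal: 0.051282 + 0.0777 + 0.082656 = 0.211638
P(Condition I | data) = 0.051282 / 0.211638 ≈ 0.2423

0.2423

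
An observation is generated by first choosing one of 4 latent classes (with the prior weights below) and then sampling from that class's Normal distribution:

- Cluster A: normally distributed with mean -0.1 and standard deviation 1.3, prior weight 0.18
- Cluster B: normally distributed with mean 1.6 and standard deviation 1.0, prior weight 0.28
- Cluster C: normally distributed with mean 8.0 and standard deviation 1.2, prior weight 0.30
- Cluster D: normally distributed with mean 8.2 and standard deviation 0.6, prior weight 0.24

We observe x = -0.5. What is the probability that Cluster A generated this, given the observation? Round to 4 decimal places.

Apply Bayes' rule: the posterior for each component is proportional to its prior times its likelihood at x.
Normal densities:
  p_A = 0.29269
  p_B = 0.0439836
  p_C = 4.23319e-12
  p_D = 1.47079e-46
Weight by the priors:
  w_A·p_A = 0.18 × 0.29269 = 0.0526843
  w_B·p_B = 0.28 × 0.0439836 = 0.0123154
  w_C·p_C = 0.30 × 4.23319e-12 = 1.26996e-12
  w_D·p_D = 0.24 × 1.47079e-46 = 3.5299e-47
Evidence: 0.0526843 + 0.0123154 + 1.26996e-12 + 3.5299e-47 = 0.0649997
Responsibility of Cluster A: 0.0526843 / 0.0649997 ≈ 0.8105

0.8105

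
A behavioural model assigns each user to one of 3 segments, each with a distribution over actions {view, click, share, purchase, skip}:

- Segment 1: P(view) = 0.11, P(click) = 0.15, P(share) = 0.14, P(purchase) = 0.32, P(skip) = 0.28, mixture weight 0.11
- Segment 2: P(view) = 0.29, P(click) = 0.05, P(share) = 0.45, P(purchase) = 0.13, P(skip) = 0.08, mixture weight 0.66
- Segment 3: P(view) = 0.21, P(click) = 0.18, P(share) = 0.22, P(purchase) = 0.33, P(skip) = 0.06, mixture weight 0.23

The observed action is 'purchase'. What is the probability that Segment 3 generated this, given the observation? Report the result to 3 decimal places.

P(component k | x) = π_k·f_k(x) / marginal(x), where marginal(x) = Σ_j π_j·f_j(x).
Evaluate each component's likelihood at the observed value:
  L_1 = P(purchase | comp) = 0.32
  L_2 = P(purchase | comp) = 0.13
  L_3 = P(purchase | comp) = 0.33
Weight by the priors:
  π_1·L_1 = 0.11 × 0.32 = 0.0352
  π_2·L_2 = 0.66 × 0.13 = 0.0858
  π_3·L_3 = 0.23 × 0.33 = 0.0759
Evidence: 0.0352 + 0.0858 + 0.0759 = 0.1969
P(Segment 3 | x) = 0.0759 / 0.1969 ≈ 0.385

0.385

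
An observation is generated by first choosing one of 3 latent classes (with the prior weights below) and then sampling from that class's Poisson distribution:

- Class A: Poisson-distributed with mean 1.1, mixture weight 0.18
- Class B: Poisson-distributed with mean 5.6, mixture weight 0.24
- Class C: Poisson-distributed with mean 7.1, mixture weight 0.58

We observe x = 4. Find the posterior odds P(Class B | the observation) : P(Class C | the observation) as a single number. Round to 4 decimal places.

0.7177

Posterior odds = (w_i f_i(x)) / (w_j f_j(x)); the normalising sum cancels.
Poisson probabilities:
  f_A = e^(−1.1)·1.1^4/4! = 0.0203065
  f_B = e^(−5.6)·5.6^4/4! = 0.151528
  f_C = e^(−7.1)·7.1^4/4! = 0.0873638
Odds = (0.24/0.58) × (0.151528/0.0873638) = 0.413793 × 1.73444 ≈ 0.7177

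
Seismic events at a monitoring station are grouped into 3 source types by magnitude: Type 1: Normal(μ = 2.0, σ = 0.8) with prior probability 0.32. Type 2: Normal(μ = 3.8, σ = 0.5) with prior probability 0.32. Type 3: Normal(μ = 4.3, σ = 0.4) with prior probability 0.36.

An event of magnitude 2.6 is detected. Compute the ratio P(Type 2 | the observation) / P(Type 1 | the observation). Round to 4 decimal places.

0.1190

Since P(k|x) ∝ w_k f_k(x), the posterior odds are w_i f_i(x) / (w_j f_j(x)).
Normal densities:
  f_1 = (1/(0.8·√(2π)))·exp(−(2.6−2.0)²/(2·0.8²)) = 0.498678·exp(-0.28125) = 0.376422
  f_2 = (1/(0.5·√(2π)))·exp(−(2.6−3.8)²/(2·0.5²)) = 0.797885·exp(-2.88000) = 0.0447891
  f_3 = (1/(0.4·√(2π)))·exp(−(2.6−4.3)²/(2·0.4²)) = 0.997356·exp(-9.03125) = 0.000119297
Odds = (0.32/0.32) × (0.0447891/0.376422) = 1 × 0.118986 ≈ 0.1190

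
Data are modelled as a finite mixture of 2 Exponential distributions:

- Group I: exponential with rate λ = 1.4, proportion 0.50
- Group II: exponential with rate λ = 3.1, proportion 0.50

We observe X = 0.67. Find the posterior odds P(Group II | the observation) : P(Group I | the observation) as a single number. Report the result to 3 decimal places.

The posterior odds equal the prior odds times the likelihood ratio: (w_i/w_j)·(f_i(x)/f_j(x)).
Exponential densities:
  f_I = 0.547974
  f_II = 0.388447
Posterior odds = (w_II·f_II) / (w_I·f_I) = (0.50·0.388447) / (0.50·0.547974) = 0.194224 / 0.273987 ≈ 0.709

0.709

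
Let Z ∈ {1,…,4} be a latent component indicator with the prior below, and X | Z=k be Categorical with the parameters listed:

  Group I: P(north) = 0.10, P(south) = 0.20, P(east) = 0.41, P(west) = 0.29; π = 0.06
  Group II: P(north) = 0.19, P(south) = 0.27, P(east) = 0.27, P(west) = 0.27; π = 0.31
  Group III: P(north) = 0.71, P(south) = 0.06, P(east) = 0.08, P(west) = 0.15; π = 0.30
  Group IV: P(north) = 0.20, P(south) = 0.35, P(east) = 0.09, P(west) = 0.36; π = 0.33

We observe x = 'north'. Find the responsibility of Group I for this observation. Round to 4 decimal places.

0.0174

The responsibility of component k is π_k f_k(x) divided by Σ_j π_j f_j(x).
Component likelihoods at x = 'north':
  p_I = 0.1
  p_II = 0.19
  p_III = 0.71
  p_IV = 0.2
Weight by the priors:
  π_I·p_I = 0.06 × 0.1 = 0.006
  π_II·p_II = 0.31 × 0.19 = 0.0589
  π_III·p_III = 0.30 × 0.71 = 0.213
  π_IV·p_IV = 0.33 × 0.2 = 0.066
Normaliser: 0.006 + 0.0589 + 0.213 + 0.066 = 0.3439
P(Group I | data) ≈ 0.0174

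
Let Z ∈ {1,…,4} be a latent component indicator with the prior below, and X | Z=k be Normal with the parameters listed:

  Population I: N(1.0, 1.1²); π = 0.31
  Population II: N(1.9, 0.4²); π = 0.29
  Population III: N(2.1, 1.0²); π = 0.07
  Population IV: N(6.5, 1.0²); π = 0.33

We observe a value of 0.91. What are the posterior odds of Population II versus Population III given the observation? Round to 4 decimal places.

Only the two components matter; the odds are (P(Z=i) f_i(x)) / (P(Z=j) f_j(x)).
Evaluate each component's likelihood at the observed value:
  L_I = (1/(1.1·√(2π)))·exp(−(0.91−1.0)²/(2·1.1²)) = 0.362675·exp(-0.00335) = 0.361463
  L_II = (1/(0.4·√(2π)))·exp(−(0.91−1.9)²/(2·0.4²)) = 0.997356·exp(-3.06281) = 0.0466324
  L_III = (1/(1.0·√(2π)))·exp(−(0.91−2.1)²/(2·1.0²)) = 0.398942·exp(-0.70805) = 0.19652
  L_IV = (1/(1.0·√(2π)))·exp(−(0.91−6.5)²/(2·1.0²)) = 0.398942·exp(-15.62405) = 6.5384e-08
0.0135234 / 0.0137564 ≈ 0.9831

0.9831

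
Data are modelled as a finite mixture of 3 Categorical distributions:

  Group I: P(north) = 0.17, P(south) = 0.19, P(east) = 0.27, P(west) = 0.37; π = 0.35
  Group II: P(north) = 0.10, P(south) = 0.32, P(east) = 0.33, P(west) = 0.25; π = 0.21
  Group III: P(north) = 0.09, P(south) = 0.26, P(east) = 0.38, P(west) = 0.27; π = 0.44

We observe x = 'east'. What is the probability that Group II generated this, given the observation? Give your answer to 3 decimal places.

By Bayes' theorem, P(k | x) = π_k f_k(x) / Σ_j π_j f_j(x).
Evaluate each component's likelihood at the observed value:
  f_I = P(east | comp) = 0.27
  f_II = P(east | comp) = 0.33
  f_III = P(east | comp) = 0.38
Unnormalised posteriors:
  π_I·f_I = 0.35 × 0.27 = 0.0945
  π_II·f_II = 0.21 × 0.33 = 0.0693
  π_III·f_III = 0.44 × 0.38 = 0.1672
Denominator: 0.0945 + 0.0693 + 0.1672 = 0.331
Responsibility of Group II: 0.0693 / 0.331 ≈ 0.209

0.209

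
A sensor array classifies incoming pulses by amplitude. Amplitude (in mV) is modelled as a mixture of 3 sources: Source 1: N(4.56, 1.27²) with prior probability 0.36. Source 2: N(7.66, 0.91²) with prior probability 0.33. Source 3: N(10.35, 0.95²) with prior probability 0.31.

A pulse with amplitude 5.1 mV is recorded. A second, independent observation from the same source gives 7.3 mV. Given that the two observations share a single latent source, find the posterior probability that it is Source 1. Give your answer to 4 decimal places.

0.7384

The responsibility of component k is π_k f_k(x) divided by Σ_j π_j f_j(x).
Since both observations come from the same component, the likelihood for component k is f_k(x₁)·f_k(x₂).
  p_1 = [0.286977] × [0.0306441] = 0.00879416
  p_2 = [0.00838226] × [0.405401] = 0.00339817
  p_3 = [9.80559e-08] × [0.00242631] = 2.37914e-10
Unnormalised posteriors:
  π_1·p_1 = 0.36 × 0.00879416 = 0.0031659
  π_2·p_2 = 0.33 × 0.00339817 = 0.0011214
  π_3·p_3 = 0.31 × 2.37914e-10 = 7.37532e-11
Sum: 0.0031659 + 0.0011214 + 7.37532e-11 = 0.00428729
So the posterior for Source 1 is 0.0031659 / 0.00428729 ≈ 0.7384.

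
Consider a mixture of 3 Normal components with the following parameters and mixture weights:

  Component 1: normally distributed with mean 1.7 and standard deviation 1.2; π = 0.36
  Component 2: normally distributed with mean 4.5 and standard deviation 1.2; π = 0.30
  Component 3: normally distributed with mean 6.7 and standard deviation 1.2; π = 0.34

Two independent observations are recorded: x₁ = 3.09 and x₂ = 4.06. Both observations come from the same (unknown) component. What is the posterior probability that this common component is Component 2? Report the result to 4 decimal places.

0.8393

By Bayes' theorem, P(k | x) = P(Z=k) f_k(x) / Σ_j P(Z=j) f_j(x).
Since both observations come from the same component, the likelihood for component k is f_k(x₁)·f_k(x₂).
  p_1 = [(1/(1.2·√(2π)))·exp(−(3.09−1.7)²/(2·1.2²)) = 0.332452·exp(-0.67087) = 0.169971] × [0.0480675] = 0.00817008
  p_2 = [(1/(1.2·√(2π)))·exp(−(3.09−4.5)²/(2·1.2²)) = 0.332452·exp(-0.69031) = 0.166698] × [0.310838] = 0.0518161
  p_3 = [(1/(1.2·√(2π)))·exp(−(3.09−6.7)²/(2·1.2²)) = 0.332452·exp(-4.52503) = 0.0036019] × [0.0295622] = 0.00010648
Weight by the priors:
  P(Z=1)·p_1 = 0.36 × 0.00817008 = 0.00294123
  P(Z=2)·p_2 = 0.30 × 0.0518161 = 0.0155448
  P(Z=3)·p_3 = 0.34 × 0.00010648 = 3.62031e-05
Evidence: 0.00294123 + 0.0155448 + 3.62031e-05 = 0.0185223
P(Component 2 | x₁, x₂) ≈ 0.8393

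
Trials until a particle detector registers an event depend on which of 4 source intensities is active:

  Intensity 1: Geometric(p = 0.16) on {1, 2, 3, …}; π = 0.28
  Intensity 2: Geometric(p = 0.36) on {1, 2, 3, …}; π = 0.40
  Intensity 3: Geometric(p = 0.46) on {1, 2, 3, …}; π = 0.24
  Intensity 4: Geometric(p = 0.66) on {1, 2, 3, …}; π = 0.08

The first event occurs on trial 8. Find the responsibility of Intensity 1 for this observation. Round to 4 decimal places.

0.6278

Apply Bayes' rule: the posterior for each component is proportional to its prior times its likelihood at x.
Geometric probabilities:
  f_1 = 0.16·(1−0.16)^7 = 0.16·0.29509 = 0.0472145
  f_2 = 0.36·(1−0.36)^7 = 0.36·0.0439805 = 0.015833
  f_3 = 0.46·(1−0.46)^7 = 0.46·0.0133893 = 0.00615906
  f_4 = 0.66·(1−0.66)^7 = 0.66·0.000525234 = 0.000346654
Unnormalised posteriors:
  w_1·f_1 = 0.28 × 0.0472145 = 0.01322
  w_2·f_2 = 0.40 × 0.015833 = 0.00633319
  w_3·f_3 = 0.24 × 0.00615906 = 0.00147817
  w_4·f_4 = 0.08 × 0.000346654 = 2.77323e-05
Denominator: 0.01322 + 0.00633319 + 0.00147817 + 2.77323e-05 = 0.0210591
So the posterior for Intensity 1 is 0.01322 / 0.0210591 ≈ 0.6278.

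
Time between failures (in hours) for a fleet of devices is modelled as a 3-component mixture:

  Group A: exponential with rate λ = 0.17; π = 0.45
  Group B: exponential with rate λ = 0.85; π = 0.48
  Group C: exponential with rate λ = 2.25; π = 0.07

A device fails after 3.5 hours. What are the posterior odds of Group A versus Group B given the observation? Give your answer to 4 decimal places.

Posterior odds = (w_i f_i(x)) / (w_j f_j(x)); the normalising sum cancels.
Evaluate each component's likelihood at the observed value:
  f_A = 0.0937656
  f_B = 0.0433903
  f_C = 0.00085529
Odds = (0.45/0.48) × (0.0937656/0.0433903) = 0.9375 × 2.16098 ≈ 2.0259

2.0259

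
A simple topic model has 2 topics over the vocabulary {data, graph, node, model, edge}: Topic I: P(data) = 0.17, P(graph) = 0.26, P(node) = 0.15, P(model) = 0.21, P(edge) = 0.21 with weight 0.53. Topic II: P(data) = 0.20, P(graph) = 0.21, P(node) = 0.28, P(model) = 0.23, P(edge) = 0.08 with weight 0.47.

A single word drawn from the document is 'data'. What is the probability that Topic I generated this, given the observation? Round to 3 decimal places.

By Bayes' theorem, P(k | x) = P(Z=k) f_k(x) / Σ_j P(Z=j) f_j(x).
Evaluate each component's likelihood at the observed value:
  f_I = P(data | comp) = 0.17
  f_II = P(data | comp) = 0.20
Multiply by the mixture weights:
  P(Z=I)·f_I = 0.53 × 0.17 = 0.0901
  P(Z=II)·f_II = 0.47 × 0.2 = 0.094
Sum: 0.0901 + 0.094 = 0.1841
Responsibility of Topic I: 0.0901 / 0.1841 ≈ 0.489

0.489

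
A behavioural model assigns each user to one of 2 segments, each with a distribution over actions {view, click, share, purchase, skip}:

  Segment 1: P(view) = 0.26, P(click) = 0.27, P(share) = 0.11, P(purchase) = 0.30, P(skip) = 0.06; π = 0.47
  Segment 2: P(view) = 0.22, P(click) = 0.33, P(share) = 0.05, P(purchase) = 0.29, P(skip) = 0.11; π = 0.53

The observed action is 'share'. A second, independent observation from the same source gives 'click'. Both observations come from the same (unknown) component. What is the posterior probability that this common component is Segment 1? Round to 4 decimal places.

0.6148

By Bayes' theorem, P(k | x) = π_k f_k(x) / Σ_j π_j f_j(x).
Since both observations come from the same component, the likelihood for component k is f_k(x₁)·f_k(x₂).
  f_1 = [P(share | comp) = 0.11] × [0.27] = 0.0297
  f_2 = [P(share | comp) = 0.05] × [0.33] = 0.0165
Unnormalised posteriors:
  π_1·f_1 = 0.47 × 0.0297 = 0.013959
  π_2·f_2 = 0.53 × 0.0165 = 0.008745
Normaliser: 0.013959 + 0.008745 = 0.022704
Responsibility of Segment 1: 0.013959 / 0.022704 ≈ 0.6148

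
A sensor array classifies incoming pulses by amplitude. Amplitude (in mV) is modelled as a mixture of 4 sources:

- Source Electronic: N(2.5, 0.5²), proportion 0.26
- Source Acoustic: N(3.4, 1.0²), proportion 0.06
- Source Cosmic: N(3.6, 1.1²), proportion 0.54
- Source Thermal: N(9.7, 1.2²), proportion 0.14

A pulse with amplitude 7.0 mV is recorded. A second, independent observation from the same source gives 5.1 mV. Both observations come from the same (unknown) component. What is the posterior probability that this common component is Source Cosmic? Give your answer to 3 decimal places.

By Bayes' theorem, P(k | x) = π_k f_k(x) / Σ_j π_j f_j(x).
Since both observations come from the same component, the likelihood for component k is f_k(x₁)·f_k(x₂).
  f_Electronic = [(1/(0.5·√(2π)))·exp(−(7.0−2.5)²/(2·0.5²)) = 0.797885·exp(-40.50000) = 2.05595e-18] × [1.07221e-06] = 2.20441e-24
  f_Acoustic = [(1/(1.0·√(2π)))·exp(−(7.0−3.4)²/(2·1.0²)) = 0.398942·exp(-6.48000) = 0.000611902] × [0.0940491] = 5.75488e-05
  f_Cosmic = [(1/(1.1·√(2π)))·exp(−(7.0−3.6)²/(2·1.1²)) = 0.362675·exp(-4.77686) = 0.0030546] × [0.14313] = 0.000437205
  f_Thermal = [(1/(1.2·√(2π)))·exp(−(7.0−9.7)²/(2·1.2²)) = 0.332452·exp(-2.53125) = 0.0264497] × [0.000214225] = 5.6662e-06
Weight by the priors:
  π_Electronic·f_Electronic = 0.26 × 2.20441e-24 = 5.73146e-25
  π_Acoustic·f_Acoustic = 0.06 × 5.75488e-05 = 3.45293e-06
  π_Cosmic·f_Cosmic = 0.54 × 0.000437205 = 0.000236091
  π_Thermal·f_Thermal = 0.14 × 5.6662e-06 = 7.93268e-07
Evidence: 5.73146e-25 + 3.45293e-06 + 0.000236091 + 7.93268e-07 = 0.000240337
Responsibility of Source Cosmic: 0.000236091 / 0.000240337 ≈ 0.982

0.982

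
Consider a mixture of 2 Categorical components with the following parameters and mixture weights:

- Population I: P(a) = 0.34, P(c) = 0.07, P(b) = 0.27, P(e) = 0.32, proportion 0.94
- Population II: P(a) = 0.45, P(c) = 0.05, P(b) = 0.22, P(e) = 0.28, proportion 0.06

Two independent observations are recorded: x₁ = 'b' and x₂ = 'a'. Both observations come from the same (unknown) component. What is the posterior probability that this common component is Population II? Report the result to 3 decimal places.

0.064

Posterior ∝ prior × likelihood, so P(k | x) ∝ π_k f_k(x); normalise over all components.
Since both observations come from the same component, the likelihood for component k is f_k(x₁)·f_k(x₂).
  p_I = [P(b | comp) = 0.27] × [0.34] = 0.0918
  p_II = [P(b | comp) = 0.22] × [0.45] = 0.099
Weight by the priors:
  π_I·p_I = 0.94 × 0.0918 = 0.086292
  π_II·p_II = 0.06 × 0.099 = 0.00594
Evidence: 0.086292 + 0.00594 = 0.092232
Responsibility of Population II: 0.00594 / 0.092232 ≈ 0.064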